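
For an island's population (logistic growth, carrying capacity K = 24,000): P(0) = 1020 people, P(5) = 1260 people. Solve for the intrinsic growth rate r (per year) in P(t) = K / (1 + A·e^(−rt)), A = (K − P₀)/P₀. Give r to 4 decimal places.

A = (24000 − 1020)/1020 = 22.52941
1260 = 24000/(1 + 22.52941·e^(−r·5)) → e^(−5r) = (19.04762 − 1)/22.52941 = 0.801069
r = −ln(0.801069)/5 = 0.22181/5

r ≈ 0.0444 per year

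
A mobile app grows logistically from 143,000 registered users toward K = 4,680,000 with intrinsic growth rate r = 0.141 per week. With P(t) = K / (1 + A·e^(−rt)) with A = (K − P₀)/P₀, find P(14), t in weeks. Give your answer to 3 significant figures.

≈ 866,000 registered users

A = (4680000 − 143000)/143000 = 31.72727
P(14) = 4680000 / (1 + 31.72727·e^(−0.141·14)) = 4680000 / (1 + 31.72727·0.1389)
= 4680000 / 5.40692 ≈ 865557.04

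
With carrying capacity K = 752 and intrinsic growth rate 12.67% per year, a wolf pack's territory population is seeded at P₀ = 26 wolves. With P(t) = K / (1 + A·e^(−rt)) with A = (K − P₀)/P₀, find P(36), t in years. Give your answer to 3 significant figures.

≈ 582 wolves

A = (752 − 26)/26 = 27.92308
P(36) = 752 / (1 + 27.92308·e^(−0.1267·36)) = 752 / (1 + 27.92308·0.01045)
= 752 / 1.29178 ≈ 582.14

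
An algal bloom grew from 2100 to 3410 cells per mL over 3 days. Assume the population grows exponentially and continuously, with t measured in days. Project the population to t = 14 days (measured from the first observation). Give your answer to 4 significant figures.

≈ 20,170 cells per mL

r = ln(3410/2100) / 3 ≈ 0.161592 per day
P(14) = 2100 · e^(0.161592·14) = 2100 · 9.60499 ≈ 20170.49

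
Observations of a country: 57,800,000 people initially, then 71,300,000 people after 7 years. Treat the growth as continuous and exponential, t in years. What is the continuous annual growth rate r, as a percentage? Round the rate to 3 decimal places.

71300000 = 57800000 · e^(r·7)
e^(7r) = 71300000/57800000 = 1.23356
r = ln(1.23356) / 7 = 0.20991 / 7

r ≈ 2.999% per year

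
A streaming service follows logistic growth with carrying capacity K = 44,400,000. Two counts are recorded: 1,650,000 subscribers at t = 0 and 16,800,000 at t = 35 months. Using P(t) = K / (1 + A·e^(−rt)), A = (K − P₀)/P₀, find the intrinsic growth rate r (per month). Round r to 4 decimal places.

A = (44400000 − 1650000)/1650000 = 25.90909
16800000 = 44400000/(1 + 25.90909·e^(−r·35)) → e^(−35r) = (2.64286 − 1)/25.90909 = 0.063409
r = −ln(0.063409)/35 = 2.75816/35

r ≈ 0.0788 per month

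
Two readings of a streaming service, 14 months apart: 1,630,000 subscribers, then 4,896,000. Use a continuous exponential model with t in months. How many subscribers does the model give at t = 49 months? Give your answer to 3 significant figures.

≈ 76,600,000 subscribers

r = ln(4896000/1630000) / 14 ≈ 0.07856 per month
P(49) = 1630000 · e^(0.07856·49) = 1630000 · 46.96651 ≈ 76555416.03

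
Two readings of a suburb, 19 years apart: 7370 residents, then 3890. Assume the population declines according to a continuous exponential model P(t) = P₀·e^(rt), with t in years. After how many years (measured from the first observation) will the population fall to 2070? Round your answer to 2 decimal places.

t ≈ 37.76 years

r = ln(3890/7370) / 19 ≈ -0.033632 per year
t = ln(2070/7370) / r = -1.26987 / -0.033632 ≈ 37.758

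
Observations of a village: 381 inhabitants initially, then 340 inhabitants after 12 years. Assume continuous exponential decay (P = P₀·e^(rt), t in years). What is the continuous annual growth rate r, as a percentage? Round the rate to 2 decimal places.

r ≈ -0.95% per year

340 = 381 · e^(r·12)
e^(12r) = 340/381 = 0.89239
r = ln(0.89239) / 12 = -0.11385 / 12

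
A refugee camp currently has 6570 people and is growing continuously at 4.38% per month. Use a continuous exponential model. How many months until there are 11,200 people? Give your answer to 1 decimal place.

11200 = 6570 · e^(0.0438·t)
t = ln(11200/6570) / 0.0438 = ln(1.70472) / 0.0438 = 0.5334 / 0.0438

t ≈ 12.2 months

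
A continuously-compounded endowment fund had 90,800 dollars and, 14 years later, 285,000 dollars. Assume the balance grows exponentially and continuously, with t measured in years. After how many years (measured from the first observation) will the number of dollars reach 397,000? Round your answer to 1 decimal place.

t ≈ 18.1 years

r = ln(285000/90800) / 14 ≈ 0.081702 per year
t = ln(397000/90800) / r = 1.47528 / 0.081702 ≈ 18.057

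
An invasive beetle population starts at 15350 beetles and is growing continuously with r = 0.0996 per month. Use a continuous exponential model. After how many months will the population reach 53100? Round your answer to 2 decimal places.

t ≈ 12.46 months

53100 = 15350 · e^(0.0996·t)
t = ln(53100/15350) / 0.0996 = ln(3.45928) / 0.0996 = 1.24106 / 0.0996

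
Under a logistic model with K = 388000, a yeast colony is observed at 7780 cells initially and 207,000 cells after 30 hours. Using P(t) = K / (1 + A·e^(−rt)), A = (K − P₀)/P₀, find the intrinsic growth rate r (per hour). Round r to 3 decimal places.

r ≈ 0.134 per hour

A = (388000 − 7780)/7780 = 48.87147
207000 = 388000/(1 + 48.87147·e^(−r·30)) → e^(−30r) = (1.8744 − 1)/48.87147 = 0.017892
r = −ln(0.017892)/30 = 4.02342/30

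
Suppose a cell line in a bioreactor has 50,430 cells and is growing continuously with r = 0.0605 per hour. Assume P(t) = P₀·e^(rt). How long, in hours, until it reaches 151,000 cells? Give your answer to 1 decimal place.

t ≈ 18.1 hours

151000 = 50430 · e^(0.0605·t)
t = ln(151000/50430) / 0.0605 = ln(2.99425) / 0.0605 = 1.09669 / 0.0605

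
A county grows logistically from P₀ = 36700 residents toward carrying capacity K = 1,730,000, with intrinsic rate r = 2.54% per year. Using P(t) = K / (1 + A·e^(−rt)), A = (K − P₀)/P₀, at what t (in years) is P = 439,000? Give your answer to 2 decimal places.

t ≈ 108.39 years

A = (1730000 − 36700)/36700 = 46.13896
439000 = 1730000/(1 + 46.13896·e^(−0.0254t)) → 1 + 46.13896·e^(−0.0254t) = 3.94077
e^(−0.0254t) = 0.063737 → t = ln(15.68939)/0.0254 = 2.75298/0.0254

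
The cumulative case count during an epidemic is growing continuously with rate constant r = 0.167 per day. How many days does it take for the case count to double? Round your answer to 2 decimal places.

doubling time ≈ 4.15 days

doubling time = ln(2) / |r| = 0.69315 / 0.167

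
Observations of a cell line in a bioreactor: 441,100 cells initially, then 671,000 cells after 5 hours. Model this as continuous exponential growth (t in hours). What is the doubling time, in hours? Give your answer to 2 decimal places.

r = ln(671000/441100) / 5 = ln(1.5212) / 5 ≈ 0.0839 per hour
doubling time = ln 2 / |r| = 0.69315 / 0.0839

doubling time ≈ 8.26 hours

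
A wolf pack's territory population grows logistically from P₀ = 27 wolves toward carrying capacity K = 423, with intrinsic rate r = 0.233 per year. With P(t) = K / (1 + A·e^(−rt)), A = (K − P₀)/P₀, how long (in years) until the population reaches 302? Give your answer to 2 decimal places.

A = (423 − 27)/27 = 14.66667
302 = 423/(1 + 14.66667·e^(−0.233t)) → 1 + 14.66667·e^(−0.233t) = 1.40066
e^(−0.233t) = 0.027318 → t = ln(36.60606)/0.233 = 3.60021/0.233

t ≈ 15.45 years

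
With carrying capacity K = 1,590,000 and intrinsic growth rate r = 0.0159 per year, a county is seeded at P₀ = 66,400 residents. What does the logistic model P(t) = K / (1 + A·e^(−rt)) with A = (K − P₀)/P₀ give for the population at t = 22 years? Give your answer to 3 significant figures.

A = (1590000 − 66400)/66400 = 22.94578
P(22) = 1590000 / (1 + 22.94578·e^(−0.0159·22)) = 1590000 / (1 + 22.94578·0.704829)
= 1590000 / 17.17285 ≈ 92587.99

≈ 92,600 residents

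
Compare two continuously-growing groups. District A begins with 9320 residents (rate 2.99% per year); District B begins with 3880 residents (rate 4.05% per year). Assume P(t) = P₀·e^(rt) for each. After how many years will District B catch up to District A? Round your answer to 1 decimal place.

t ≈ 82.7 years

9320·e^(0.0299t) = 3880·e^(0.0405t)
9320/3880 = e^((0.0405 − 0.0299)t) → ln(2.40206) = 0.0106·t
t = 0.87633 / 0.0106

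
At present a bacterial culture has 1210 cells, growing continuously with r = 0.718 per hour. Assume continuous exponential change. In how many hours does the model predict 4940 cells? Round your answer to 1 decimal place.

4940 = 1210 · e^(0.718·t)
t = ln(4940/1210) / 0.718 = ln(4.08264) / 0.718 = 1.40674 / 0.718

t ≈ 2.0 hours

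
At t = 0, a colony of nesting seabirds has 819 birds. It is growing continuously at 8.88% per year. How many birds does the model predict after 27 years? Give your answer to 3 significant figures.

≈ 9,010 birds

P(27) = 819 · e^(0.0888·27) = 819 · e^(2.3976)
= 819 · 10.99675 ≈ 9006.34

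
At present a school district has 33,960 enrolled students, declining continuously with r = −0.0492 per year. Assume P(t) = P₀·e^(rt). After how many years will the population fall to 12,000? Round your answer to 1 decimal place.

t ≈ 21.1 years

12000 = 33960 · e^(-0.0492·t)
t = ln(12000/33960) / -0.0492 = ln(0.35336) / -0.0492 = -1.04028 / -0.0492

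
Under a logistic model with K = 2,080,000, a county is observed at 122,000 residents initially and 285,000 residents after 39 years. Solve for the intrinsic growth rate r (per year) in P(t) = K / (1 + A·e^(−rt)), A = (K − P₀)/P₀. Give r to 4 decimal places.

r ≈ 0.0240 per year

A = (2080000 − 122000)/122000 = 16.04918
285000 = 2080000/(1 + 16.04918·e^(−r·39)) → e^(−39r) = (7.29825 − 1)/16.04918 = 0.392434
r = −ln(0.392434)/39 = 0.93539/39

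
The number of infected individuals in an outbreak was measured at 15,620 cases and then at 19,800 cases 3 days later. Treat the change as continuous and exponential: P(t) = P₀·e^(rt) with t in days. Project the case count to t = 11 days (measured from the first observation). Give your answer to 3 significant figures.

≈ 37,300 cases

r = ln(19800/15620) / 3 ≈ 0.079043 per day
P(11) = 15620 · e^(0.079043·11) = 15620 · 2.38566 ≈ 37264.01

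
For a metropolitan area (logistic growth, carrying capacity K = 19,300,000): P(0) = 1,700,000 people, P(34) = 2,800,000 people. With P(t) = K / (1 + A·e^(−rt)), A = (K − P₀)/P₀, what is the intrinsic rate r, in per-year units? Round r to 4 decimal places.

A = (19300000 − 1700000)/1700000 = 10.35294
2800000 = 19300000/(1 + 10.35294·e^(−r·34)) → e^(−34r) = (6.89286 − 1)/10.35294 = 0.569196
r = −ln(0.569196)/34 = 0.56353/34

r ≈ 0.0166 per year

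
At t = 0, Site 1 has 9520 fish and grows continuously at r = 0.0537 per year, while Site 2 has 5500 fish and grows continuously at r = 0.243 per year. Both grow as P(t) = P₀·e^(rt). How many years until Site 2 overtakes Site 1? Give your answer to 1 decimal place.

9520·e^(0.0537t) = 5500·e^(0.243t)
9520/5500 = e^((0.243 − 0.0537)t) → ln(1.73091) = 0.1893·t
t = 0.54865 / 0.1893

t ≈ 2.9 years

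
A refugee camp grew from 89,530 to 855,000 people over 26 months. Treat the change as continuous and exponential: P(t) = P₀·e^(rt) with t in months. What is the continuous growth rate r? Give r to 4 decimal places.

855000 = 89530 · e^(r·26)
e^(26r) = 855000/89530 = 9.54987
r = ln(9.54987) / 26 = 2.25653 / 26

r ≈ 0.0868 per month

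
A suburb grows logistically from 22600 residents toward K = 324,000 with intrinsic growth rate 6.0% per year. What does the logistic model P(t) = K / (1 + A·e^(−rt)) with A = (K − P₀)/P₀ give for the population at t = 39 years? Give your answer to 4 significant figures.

≈ 141,800 residents

A = (324000 − 22600)/22600 = 13.33628
P(39) = 324000 / (1 + 13.33628·e^(−0.06·39)) = 324000 / (1 + 13.33628·0.096328)
= 324000 / 2.28465 ≈ 141815.87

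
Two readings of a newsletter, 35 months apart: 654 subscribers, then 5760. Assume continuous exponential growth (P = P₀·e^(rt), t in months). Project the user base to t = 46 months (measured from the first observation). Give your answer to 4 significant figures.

r = ln(5760/654) / 35 ≈ 0.06216 per month
P(46) = 654 · e^(0.06216·46) = 654 · 17.45002 ≈ 11412.31

≈ 11,410 subscribers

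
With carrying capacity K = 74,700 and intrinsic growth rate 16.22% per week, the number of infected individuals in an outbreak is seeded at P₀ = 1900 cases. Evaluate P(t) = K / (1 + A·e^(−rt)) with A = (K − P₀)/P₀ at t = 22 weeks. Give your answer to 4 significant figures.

≈ 35,900 cases

A = (74700 − 1900)/1900 = 38.31579
P(22) = 74700 / (1 + 38.31579·e^(−0.1622·22)) = 74700 / (1 + 38.31579·0.028201)
= 74700 / 2.08054 ≈ 35904.12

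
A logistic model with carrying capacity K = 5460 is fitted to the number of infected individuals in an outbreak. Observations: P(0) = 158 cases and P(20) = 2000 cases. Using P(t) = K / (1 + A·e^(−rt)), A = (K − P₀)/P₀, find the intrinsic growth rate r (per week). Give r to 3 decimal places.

A = (5460 − 158)/158 = 33.55696
2000 = 5460/(1 + 33.55696·e^(−r·20)) → e^(−20r) = (2.73 − 1)/33.55696 = 0.051554
r = −ln(0.051554)/20 = 2.96512/20

r ≈ 0.148 per week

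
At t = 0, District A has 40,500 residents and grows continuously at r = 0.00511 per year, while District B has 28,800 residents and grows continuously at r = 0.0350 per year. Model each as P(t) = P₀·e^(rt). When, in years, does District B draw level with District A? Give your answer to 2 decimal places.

t ≈ 11.41 years

40500·e^(0.00511t) = 28800·e^(0.035t)
40500/28800 = e^((0.035 − 0.00511)t) → ln(1.40625) = 0.02989·t
t = 0.34093 / 0.02989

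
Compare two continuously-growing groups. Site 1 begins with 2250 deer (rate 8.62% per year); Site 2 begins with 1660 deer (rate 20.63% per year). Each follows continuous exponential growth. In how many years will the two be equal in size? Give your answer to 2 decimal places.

t ≈ 2.53 years

2250·e^(0.0862t) = 1660·e^(0.2063t)
2250/1660 = e^((0.2063 − 0.0862)t) → ln(1.35542) = 0.1201·t
t = 0.30411 / 0.1201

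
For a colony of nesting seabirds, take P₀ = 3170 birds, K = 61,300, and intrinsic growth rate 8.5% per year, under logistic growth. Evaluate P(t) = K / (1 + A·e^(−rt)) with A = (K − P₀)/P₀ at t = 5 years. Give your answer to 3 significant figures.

A = (61300 − 3170)/3170 = 18.33754
P(5) = 61300 / (1 + 18.33754·e^(−0.085·5)) = 61300 / (1 + 18.33754·0.65377)
= 61300 / 12.98853 ≈ 4719.55

≈ 4,720 birds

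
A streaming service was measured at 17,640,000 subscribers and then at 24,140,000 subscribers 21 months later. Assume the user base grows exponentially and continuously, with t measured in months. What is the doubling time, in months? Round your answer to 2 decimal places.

r = ln(24140000/17640000) / 21 = ln(1.36848) / 21 ≈ 0.014938 per month
doubling time = ln 2 / |r| = 0.69315 / 0.014938

doubling time ≈ 46.40 months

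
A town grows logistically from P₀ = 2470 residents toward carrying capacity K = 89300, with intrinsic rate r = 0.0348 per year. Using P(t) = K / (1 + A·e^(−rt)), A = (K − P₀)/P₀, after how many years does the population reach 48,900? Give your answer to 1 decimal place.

A = (89300 − 2470)/2470 = 35.15385
48900 = 89300/(1 + 35.15385·e^(−0.0348t)) → 1 + 35.15385·e^(−0.0348t) = 1.82618
e^(−0.0348t) = 0.023502 → t = ln(42.55008)/0.0348 = 3.75068/0.0348

t ≈ 107.8 years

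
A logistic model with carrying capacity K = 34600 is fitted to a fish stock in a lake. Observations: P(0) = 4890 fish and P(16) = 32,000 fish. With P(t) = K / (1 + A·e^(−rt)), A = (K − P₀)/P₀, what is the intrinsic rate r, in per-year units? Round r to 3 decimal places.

r ≈ 0.270 per year

A = (34600 − 4890)/4890 = 6.07566
32000 = 34600/(1 + 6.07566·e^(−r·16)) → e^(−16r) = (1.08125 − 1)/6.07566 = 0.013373
r = −ln(0.013373)/16 = 4.31452/16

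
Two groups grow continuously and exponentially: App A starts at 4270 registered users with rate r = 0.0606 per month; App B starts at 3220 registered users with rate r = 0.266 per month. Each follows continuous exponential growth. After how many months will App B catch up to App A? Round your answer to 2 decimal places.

t ≈ 1.37 months

4270·e^(0.0606t) = 3220·e^(0.266t)
4270/3220 = e^((0.266 − 0.0606)t) → ln(1.32609) = 0.2054·t
t = 0.28223 / 0.2054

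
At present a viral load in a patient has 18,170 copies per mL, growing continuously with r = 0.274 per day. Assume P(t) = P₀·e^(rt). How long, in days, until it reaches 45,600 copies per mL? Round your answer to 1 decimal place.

45600 = 18170 · e^(0.274·t)
t = ln(45600/18170) / 0.274 = ln(2.50963) / 0.274 = 0.92014 / 0.274

t ≈ 3.4 days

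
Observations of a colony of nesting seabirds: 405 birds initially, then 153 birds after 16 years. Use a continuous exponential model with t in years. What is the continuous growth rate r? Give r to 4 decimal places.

r ≈ -0.0608 per year

153 = 405 · e^(r·16)
e^(16r) = 153/405 = 0.37778
r = ln(0.37778) / 16 = -0.97345 / 16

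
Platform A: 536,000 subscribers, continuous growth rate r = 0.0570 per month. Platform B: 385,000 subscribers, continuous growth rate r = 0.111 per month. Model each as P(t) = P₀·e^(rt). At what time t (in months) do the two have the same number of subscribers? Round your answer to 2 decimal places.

536000·e^(0.057t) = 385000·e^(0.111t)
536000/385000 = e^((0.111 − 0.057)t) → ln(1.39221) = 0.054·t
t = 0.33089 / 0.054

t ≈ 6.13 months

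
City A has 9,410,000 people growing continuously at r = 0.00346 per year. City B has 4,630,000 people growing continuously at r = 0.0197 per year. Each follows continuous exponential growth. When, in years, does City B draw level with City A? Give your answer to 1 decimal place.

9410000·e^(0.00346t) = 4630000·e^(0.0197t)
9410000/4630000 = e^((0.0197 − 0.00346)t) → ln(2.0324) = 0.01624·t
t = 0.70922 / 0.01624

t ≈ 43.7 years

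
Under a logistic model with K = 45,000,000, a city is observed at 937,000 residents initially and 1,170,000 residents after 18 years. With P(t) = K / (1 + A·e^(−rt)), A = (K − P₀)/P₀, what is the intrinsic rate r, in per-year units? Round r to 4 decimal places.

r ≈ 0.0126 per year

A = (45000000 − 937000)/937000 = 47.02561
1170000 = 45000000/(1 + 47.02561·e^(−r·18)) → e^(−18r) = (38.46154 − 1)/47.02561 = 0.79662
r = −ln(0.79662)/18 = 0.22738/18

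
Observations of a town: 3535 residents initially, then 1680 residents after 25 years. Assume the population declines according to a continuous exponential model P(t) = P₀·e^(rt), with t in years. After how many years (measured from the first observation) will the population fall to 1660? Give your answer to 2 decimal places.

r = ln(1680/3535) / 25 ≈ -0.029757 per year
t = ln(1660/3535) / r = -0.7559 / -0.029757 ≈ 25.402

t ≈ 25.40 years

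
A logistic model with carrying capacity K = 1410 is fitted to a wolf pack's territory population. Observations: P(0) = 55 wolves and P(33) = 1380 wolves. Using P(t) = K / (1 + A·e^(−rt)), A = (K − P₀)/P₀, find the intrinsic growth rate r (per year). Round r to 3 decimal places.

r ≈ 0.213 per year

A = (1410 − 55)/55 = 24.63636
1380 = 1410/(1 + 24.63636·e^(−r·33)) → e^(−33r) = (1.02174 − 1)/24.63636 = 0.000882
r = −ln(0.000882)/33 = 7.03286/33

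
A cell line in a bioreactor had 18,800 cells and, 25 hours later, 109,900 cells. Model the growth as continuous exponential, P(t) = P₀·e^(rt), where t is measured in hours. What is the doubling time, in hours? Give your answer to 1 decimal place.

r = ln(109900/18800) / 25 = ln(5.84574) / 25 ≈ 0.070629 per hour
doubling time = ln 2 / |r| = 0.69315 / 0.070629

doubling time ≈ 9.8 hours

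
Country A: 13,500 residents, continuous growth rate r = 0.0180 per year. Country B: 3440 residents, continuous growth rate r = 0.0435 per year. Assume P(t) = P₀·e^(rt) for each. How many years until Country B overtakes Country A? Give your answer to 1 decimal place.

13500·e^(0.018t) = 3440·e^(0.0435t)
13500/3440 = e^((0.0435 − 0.018)t) → ln(3.92442) = 0.0255·t
t = 1.36722 / 0.0255

t ≈ 53.6 years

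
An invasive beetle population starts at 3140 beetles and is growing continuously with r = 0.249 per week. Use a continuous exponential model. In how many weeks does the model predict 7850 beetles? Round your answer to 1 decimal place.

t ≈ 3.7 weeks

7850 = 3140 · e^(0.249·t)
t = ln(7850/3140) / 0.249 = ln(2.5) / 0.249 = 0.91629 / 0.249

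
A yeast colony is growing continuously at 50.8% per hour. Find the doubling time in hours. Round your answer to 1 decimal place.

doubling time = ln(2) / |r| = 0.69315 / 0.508

doubling time ≈ 1.4 hours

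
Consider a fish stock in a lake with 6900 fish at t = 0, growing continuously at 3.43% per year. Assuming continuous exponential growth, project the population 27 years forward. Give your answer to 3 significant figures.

P(27) = 6900 · e^(0.0343·27) = 6900 · e^(0.9261)
= 6900 · 2.52464 ≈ 17420.04

≈ 17,400 fish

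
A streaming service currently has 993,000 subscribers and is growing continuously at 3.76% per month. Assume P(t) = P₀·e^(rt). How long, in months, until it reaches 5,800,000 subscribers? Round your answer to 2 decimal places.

5800000 = 993000 · e^(0.0376·t)
t = ln(5800000/993000) / 0.0376 = ln(5.84089) / 0.0376 = 1.76488 / 0.0376

t ≈ 46.94 months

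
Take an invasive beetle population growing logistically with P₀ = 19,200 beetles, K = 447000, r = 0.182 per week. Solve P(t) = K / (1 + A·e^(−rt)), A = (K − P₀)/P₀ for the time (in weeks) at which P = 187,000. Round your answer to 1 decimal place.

t ≈ 15.2 weeks

A = (447000 − 19200)/19200 = 22.28125
187000 = 447000/(1 + 22.28125·e^(−0.182t)) → 1 + 22.28125·e^(−0.182t) = 2.39037
e^(−0.182t) = 0.062401 → t = ln(16.02536)/0.182 = 2.77417/0.182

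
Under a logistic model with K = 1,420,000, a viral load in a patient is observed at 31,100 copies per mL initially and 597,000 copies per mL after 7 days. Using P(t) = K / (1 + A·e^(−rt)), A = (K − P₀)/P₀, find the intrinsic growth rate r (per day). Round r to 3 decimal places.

r ≈ 0.497 per day

A = (1420000 − 31100)/31100 = 44.65916
597000 = 1420000/(1 + 44.65916·e^(−r·7)) → e^(−7r) = (2.37856 − 1)/44.65916 = 0.030868
r = −ln(0.030868)/7 = 3.47802/7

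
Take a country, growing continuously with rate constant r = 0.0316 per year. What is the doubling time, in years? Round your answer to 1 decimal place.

doubling time ≈ 21.9 years

doubling time = ln(2) / |r| = 0.69315 / 0.0316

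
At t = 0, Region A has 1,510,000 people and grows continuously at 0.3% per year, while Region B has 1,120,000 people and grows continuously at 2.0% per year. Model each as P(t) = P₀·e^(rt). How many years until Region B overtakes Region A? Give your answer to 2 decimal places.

t ≈ 17.58 years

1510000·e^(0.003t) = 1120000·e^(0.02t)
1510000/1120000 = e^((0.02 − 0.003)t) → ln(1.34821) = 0.017·t
t = 0.29878 / 0.017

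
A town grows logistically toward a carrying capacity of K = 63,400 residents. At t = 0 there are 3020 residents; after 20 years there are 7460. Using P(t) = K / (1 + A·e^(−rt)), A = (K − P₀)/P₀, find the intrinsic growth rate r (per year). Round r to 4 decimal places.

r ≈ 0.0490 per year

A = (63400 − 3020)/3020 = 19.99338
7460 = 63400/(1 + 19.99338·e^(−r·20)) → e^(−20r) = (8.49866 − 1)/19.99338 = 0.375057
r = −ln(0.375057)/20 = 0.98068/20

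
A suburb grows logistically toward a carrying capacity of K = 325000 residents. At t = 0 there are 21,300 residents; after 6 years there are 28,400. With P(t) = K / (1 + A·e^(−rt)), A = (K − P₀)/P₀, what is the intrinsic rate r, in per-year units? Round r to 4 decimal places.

r ≈ 0.0519 per year

A = (325000 − 21300)/21300 = 14.25822
28400 = 325000/(1 + 14.25822·e^(−r·6)) → e^(−6r) = (11.44366 − 1)/14.25822 = 0.732466
r = −ln(0.732466)/6 = 0.31134/6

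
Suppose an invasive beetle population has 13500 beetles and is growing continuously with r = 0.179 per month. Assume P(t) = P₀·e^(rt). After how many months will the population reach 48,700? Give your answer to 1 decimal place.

t ≈ 7.2 months

48700 = 13500 · e^(0.179·t)
t = ln(48700/13500) / 0.179 = ln(3.60741) / 0.179 = 1.28299 / 0.179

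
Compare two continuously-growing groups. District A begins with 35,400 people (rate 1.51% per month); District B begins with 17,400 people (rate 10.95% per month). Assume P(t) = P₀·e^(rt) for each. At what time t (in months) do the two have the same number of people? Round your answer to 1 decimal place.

t ≈ 7.5 months

35400·e^(0.0151t) = 17400·e^(0.1095t)
35400/17400 = e^((0.1095 − 0.0151)t) → ln(2.03448) = 0.0944·t
t = 0.71024 / 0.0944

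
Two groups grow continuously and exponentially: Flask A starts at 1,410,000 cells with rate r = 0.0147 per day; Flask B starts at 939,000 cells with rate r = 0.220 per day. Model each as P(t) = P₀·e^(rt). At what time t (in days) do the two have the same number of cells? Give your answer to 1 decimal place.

1410000·e^(0.0147t) = 939000·e^(0.22t)
1410000/939000 = e^((0.22 − 0.0147)t) → ln(1.5016) = 0.2053·t
t = 0.40653 / 0.2053

t ≈ 2.0 days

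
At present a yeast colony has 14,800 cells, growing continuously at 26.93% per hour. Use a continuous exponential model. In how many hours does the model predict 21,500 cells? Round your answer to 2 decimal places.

21500 = 14800 · e^(0.2693·t)
t = ln(21500/14800) / 0.2693 = ln(1.4527) / 0.2693 = 0.37343 / 0.2693

t ≈ 1.39 hours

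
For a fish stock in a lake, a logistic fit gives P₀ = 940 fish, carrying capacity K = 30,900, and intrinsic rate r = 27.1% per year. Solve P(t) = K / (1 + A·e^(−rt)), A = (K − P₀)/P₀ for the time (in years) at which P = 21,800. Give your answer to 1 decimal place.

t ≈ 16.0 years

A = (30900 − 940)/940 = 31.87234
21800 = 30900/(1 + 31.87234·e^(−0.271t)) → 1 + 31.87234·e^(−0.271t) = 1.41743
e^(−0.271t) = 0.013097 → t = ln(76.35352)/0.271 = 4.33537/0.271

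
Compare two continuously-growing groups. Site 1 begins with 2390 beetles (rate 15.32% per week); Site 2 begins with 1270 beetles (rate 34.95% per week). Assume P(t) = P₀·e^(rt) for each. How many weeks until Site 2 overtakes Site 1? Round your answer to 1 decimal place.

2390·e^(0.1532t) = 1270·e^(0.3495t)
2390/1270 = e^((0.3495 − 0.1532)t) → ln(1.88189) = 0.1963·t
t = 0.63228 / 0.1963

t ≈ 3.2 weeks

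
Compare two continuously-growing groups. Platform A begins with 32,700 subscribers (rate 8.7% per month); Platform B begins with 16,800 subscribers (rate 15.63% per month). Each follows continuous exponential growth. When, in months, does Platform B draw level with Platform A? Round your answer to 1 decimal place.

t ≈ 9.6 months

32700·e^(0.087t) = 16800·e^(0.1563t)
32700/16800 = e^((0.1563 − 0.087)t) → ln(1.94643) = 0.0693·t
t = 0.666 / 0.0693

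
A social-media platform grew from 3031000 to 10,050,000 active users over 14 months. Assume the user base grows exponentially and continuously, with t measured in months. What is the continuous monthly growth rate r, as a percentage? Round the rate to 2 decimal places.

r ≈ 8.56% per month

10050000 = 3031000 · e^(r·14)
e^(14r) = 10050000/3031000 = 3.31574
r = ln(3.31574) / 14 = 1.19868 / 14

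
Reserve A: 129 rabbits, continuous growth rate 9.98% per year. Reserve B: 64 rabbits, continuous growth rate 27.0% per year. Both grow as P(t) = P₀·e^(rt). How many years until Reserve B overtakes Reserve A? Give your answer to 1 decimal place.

t ≈ 4.1 years

129·e^(0.0998t) = 64·e^(0.27t)
129/64 = e^((0.27 − 0.0998)t) → ln(2.01562) = 0.1702·t
t = 0.70093 / 0.1702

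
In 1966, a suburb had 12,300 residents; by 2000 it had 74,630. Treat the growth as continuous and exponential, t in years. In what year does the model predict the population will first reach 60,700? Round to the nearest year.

year 1996

r = ln(74630/12300) / 34 = 1.80294/34 ≈ 0.053028 per year
t = ln(60700/12300) / r = 1.59634/0.053028 ≈ 30.1 years after 1966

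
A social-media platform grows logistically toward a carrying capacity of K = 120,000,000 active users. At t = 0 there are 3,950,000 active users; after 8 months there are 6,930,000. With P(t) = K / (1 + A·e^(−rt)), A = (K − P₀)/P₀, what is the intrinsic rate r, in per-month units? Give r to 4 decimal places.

r ≈ 0.0735 per month

A = (120000000 − 3950000)/3950000 = 29.37975
6930000 = 120000000/(1 + 29.37975·e^(−r·8)) → e^(−8r) = (17.31602 − 1)/29.37975 = 0.555349
r = −ln(0.555349)/8 = 0.58816/8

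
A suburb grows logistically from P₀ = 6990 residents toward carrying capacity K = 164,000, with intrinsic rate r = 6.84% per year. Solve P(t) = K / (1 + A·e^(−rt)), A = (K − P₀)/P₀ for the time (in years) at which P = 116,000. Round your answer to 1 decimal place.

t ≈ 58.4 years

A = (164000 − 6990)/6990 = 22.46209
116000 = 164000/(1 + 22.46209·e^(−0.0684t)) → 1 + 22.46209·e^(−0.0684t) = 1.41379
e^(−0.0684t) = 0.018422 → t = ln(54.28338)/0.0684 = 3.99422/0.0684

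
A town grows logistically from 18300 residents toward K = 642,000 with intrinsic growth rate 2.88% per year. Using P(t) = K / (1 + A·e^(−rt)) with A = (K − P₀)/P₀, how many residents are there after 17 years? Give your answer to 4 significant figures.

≈ 29,330 residents

A = (642000 − 18300)/18300 = 34.08197
P(17) = 642000 / (1 + 34.08197·e^(−0.0288·17)) = 642000 / (1 + 34.08197·0.612871)
= 642000 / 21.88787 ≈ 29331.32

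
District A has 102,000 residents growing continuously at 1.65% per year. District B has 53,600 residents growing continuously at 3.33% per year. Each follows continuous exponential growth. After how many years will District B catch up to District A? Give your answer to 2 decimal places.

102000·e^(0.0165t) = 53600·e^(0.0333t)
102000/53600 = e^((0.0333 − 0.0165)t) → ln(1.90299) = 0.0168·t
t = 0.64342 / 0.0168

t ≈ 38.30 years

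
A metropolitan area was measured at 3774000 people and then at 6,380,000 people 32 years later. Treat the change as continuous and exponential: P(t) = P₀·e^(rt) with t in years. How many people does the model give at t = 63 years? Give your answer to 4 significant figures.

r = ln(6380000/3774000) / 32 ≈ 0.016407 per year
P(63) = 3774000 · e^(0.016407·63) = 3774000 · 2.81133 ≈ 10609963.13

≈ 10,610,000 people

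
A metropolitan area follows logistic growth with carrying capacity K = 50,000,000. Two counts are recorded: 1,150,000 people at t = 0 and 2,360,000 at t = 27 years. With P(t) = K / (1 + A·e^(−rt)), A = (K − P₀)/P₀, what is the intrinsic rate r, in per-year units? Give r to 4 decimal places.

A = (50000000 − 1150000)/1150000 = 42.47826
2360000 = 50000000/(1 + 42.47826·e^(−r·27)) → e^(−27r) = (21.18644 − 1)/42.47826 = 0.475218
r = −ln(0.475218)/27 = 0.74398/27

r ≈ 0.0276 per year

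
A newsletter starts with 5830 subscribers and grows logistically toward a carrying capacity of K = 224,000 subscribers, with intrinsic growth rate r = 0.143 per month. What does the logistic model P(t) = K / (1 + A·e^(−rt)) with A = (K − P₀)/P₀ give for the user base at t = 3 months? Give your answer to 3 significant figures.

≈ 8,830 subscribers

A = (224000 − 5830)/5830 = 37.42196
P(3) = 224000 / (1 + 37.42196·e^(−0.143·3)) = 224000 / (1 + 37.42196·0.65116)
= 224000 / 25.36768 ≈ 8830.13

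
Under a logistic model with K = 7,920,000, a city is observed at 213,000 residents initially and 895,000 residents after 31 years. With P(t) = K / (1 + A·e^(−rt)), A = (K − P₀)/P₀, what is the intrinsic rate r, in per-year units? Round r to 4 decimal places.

A = (7920000 − 213000)/213000 = 36.1831
895000 = 7920000/(1 + 36.1831·e^(−r·31)) → e^(−31r) = (8.84916 − 1)/36.1831 = 0.216929
r = −ln(0.216929)/31 = 1.52819/31

r ≈ 0.0493 per year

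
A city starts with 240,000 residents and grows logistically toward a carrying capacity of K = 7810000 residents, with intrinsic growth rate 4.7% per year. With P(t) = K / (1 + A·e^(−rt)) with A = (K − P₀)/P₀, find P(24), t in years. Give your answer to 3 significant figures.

≈ 697,000 residents

A = (7810000 − 240000)/240000 = 31.54167
P(24) = 7810000 / (1 + 31.54167·e^(−0.047·24)) = 7810000 / (1 + 31.54167·0.32368)
= 7810000 / 11.20941 ≈ 696736.31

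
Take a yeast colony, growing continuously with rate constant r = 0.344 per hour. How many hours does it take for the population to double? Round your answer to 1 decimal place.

doubling time ≈ 2.0 hours

doubling time = ln(2) / |r| = 0.69315 / 0.344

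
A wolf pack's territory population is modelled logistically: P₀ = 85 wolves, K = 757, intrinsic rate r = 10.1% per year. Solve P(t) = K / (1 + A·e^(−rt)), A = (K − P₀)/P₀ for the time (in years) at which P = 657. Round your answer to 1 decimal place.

t ≈ 39.1 years

A = (757 − 85)/85 = 7.90588
657 = 757/(1 + 7.90588·e^(−0.101t)) → 1 + 7.90588·e^(−0.101t) = 1.15221
e^(−0.101t) = 0.019252 → t = ln(51.94165)/0.101 = 3.95012/0.101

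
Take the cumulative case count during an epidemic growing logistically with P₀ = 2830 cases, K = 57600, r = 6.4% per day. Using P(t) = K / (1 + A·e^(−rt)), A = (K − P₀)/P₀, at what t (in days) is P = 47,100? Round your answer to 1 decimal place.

A = (57600 − 2830)/2830 = 19.35336
47100 = 57600/(1 + 19.35336·e^(−0.064t)) → 1 + 19.35336·e^(−0.064t) = 1.22293
e^(−0.064t) = 0.011519 → t = ln(86.81363)/0.064 = 4.46376/0.064

t ≈ 69.7 days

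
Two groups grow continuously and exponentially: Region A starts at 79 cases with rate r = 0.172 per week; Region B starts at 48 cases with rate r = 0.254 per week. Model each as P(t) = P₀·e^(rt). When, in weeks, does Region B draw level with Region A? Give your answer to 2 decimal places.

t ≈ 6.08 weeks

79·e^(0.172t) = 48·e^(0.254t)
79/48 = e^((0.254 − 0.172)t) → ln(1.64583) = 0.082·t
t = 0.49825 / 0.082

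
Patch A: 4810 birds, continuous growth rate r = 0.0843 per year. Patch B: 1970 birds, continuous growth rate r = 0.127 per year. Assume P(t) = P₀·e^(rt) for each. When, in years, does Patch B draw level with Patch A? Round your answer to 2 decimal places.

t ≈ 20.91 years

4810·e^(0.0843t) = 1970·e^(0.127t)
4810/1970 = e^((0.127 − 0.0843)t) → ln(2.44162) = 0.0427·t
t = 0.89266 / 0.0427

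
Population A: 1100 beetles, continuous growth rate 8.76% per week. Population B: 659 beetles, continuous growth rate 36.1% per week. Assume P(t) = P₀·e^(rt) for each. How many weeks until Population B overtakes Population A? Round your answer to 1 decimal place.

1100·e^(0.0876t) = 659·e^(0.361t)
1100/659 = e^((0.361 − 0.0876)t) → ln(1.6692) = 0.2734·t
t = 0.51234 / 0.2734

t ≈ 1.9 weeks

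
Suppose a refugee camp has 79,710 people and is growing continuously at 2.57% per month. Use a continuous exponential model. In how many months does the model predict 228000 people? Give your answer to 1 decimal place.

228000 = 79710 · e^(0.0257·t)
t = ln(228000/79710) / 0.0257 = ln(2.86037) / 0.0257 = 1.05095 / 0.0257

t ≈ 40.9 months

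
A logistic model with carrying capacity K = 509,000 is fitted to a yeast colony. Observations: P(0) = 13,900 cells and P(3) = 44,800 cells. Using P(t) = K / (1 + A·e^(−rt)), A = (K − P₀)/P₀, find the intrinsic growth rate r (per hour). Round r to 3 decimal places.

r ≈ 0.412 per hour

A = (509000 − 13900)/13900 = 35.61871
44800 = 509000/(1 + 35.61871·e^(−r·3)) → e^(−3r) = (11.36161 − 1)/35.61871 = 0.290904
r = −ln(0.290904)/3 = 1.23476/3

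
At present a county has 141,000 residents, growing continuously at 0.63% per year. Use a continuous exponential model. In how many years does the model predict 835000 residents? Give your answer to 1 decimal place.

835000 = 141000 · e^(0.0063·t)
t = ln(835000/141000) / 0.0063 = ln(5.92199) / 0.0063 = 1.77867 / 0.0063

t ≈ 282.3 years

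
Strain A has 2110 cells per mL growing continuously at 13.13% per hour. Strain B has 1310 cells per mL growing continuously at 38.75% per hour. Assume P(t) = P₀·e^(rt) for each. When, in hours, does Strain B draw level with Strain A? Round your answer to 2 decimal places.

t ≈ 1.86 hours

2110·e^(0.1313t) = 1310·e^(0.3875t)
2110/1310 = e^((0.3875 − 0.1313)t) → ln(1.61069) = 0.2562·t
t = 0.47666 / 0.2562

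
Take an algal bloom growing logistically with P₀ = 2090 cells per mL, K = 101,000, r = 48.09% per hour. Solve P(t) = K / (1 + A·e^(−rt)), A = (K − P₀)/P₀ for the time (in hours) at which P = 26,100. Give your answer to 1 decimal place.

A = (101000 − 2090)/2090 = 47.32536
26100 = 101000/(1 + 47.32536·e^(−0.4809t)) → 1 + 47.32536·e^(−0.4809t) = 3.86973
e^(−0.4809t) = 0.060638 → t = ln(16.49121)/0.4809 = 2.80283/0.4809

t ≈ 5.8 hours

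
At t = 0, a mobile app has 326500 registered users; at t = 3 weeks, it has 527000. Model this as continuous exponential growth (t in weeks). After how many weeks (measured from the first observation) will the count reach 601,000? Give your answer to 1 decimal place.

t ≈ 3.8 weeks

r = ln(527000/326500) / 3 ≈ 0.15959 per week
t = ln(601000/326500) / r = 0.61016 / 0.15959 ≈ 3.823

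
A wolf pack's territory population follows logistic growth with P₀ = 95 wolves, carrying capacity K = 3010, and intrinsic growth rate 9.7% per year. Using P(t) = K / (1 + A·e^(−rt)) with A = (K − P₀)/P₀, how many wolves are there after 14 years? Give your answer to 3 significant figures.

≈ 339 wolves

A = (3010 − 95)/95 = 30.68421
P(14) = 3010 / (1 + 30.68421·e^(−0.097·14)) = 3010 / (1 + 30.68421·0.257175)
= 3010 / 8.8912 ≈ 338.54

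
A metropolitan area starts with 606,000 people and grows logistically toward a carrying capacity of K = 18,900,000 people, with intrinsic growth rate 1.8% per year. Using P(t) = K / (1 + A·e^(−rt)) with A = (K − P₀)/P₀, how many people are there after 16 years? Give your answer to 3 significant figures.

≈ 800,000 people

A = (18900000 − 606000)/606000 = 30.18812
P(16) = 18900000 / (1 + 30.18812·e^(−0.018·16)) = 18900000 / (1 + 30.18812·0.749762)
= 18900000 / 23.63389 ≈ 799699.01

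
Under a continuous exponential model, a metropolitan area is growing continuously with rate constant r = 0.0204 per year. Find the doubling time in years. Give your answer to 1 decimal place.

doubling time = ln(2) / |r| = 0.69315 / 0.0204

doubling time ≈ 34.0 years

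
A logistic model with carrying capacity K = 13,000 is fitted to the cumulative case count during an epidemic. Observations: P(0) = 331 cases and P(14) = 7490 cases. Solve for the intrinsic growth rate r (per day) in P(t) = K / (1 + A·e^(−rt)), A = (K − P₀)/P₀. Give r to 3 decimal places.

A = (13000 − 331)/331 = 38.27492
7490 = 13000/(1 + 38.27492·e^(−r·14)) → e^(−14r) = (1.73565 − 1)/38.27492 = 0.01922
r = −ln(0.01922)/14 = 3.9518/14

r ≈ 0.282 per day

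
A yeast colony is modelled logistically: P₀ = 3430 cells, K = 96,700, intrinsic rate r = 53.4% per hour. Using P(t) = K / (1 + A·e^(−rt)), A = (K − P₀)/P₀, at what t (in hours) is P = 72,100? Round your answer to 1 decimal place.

A = (96700 − 3430)/3430 = 27.19242
72100 = 96700/(1 + 27.19242·e^(−0.534t)) → 1 + 27.19242·e^(−0.534t) = 1.34119
e^(−0.534t) = 0.012547 → t = ln(79.69811)/0.534 = 4.37825/0.534

t ≈ 8.2 hours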